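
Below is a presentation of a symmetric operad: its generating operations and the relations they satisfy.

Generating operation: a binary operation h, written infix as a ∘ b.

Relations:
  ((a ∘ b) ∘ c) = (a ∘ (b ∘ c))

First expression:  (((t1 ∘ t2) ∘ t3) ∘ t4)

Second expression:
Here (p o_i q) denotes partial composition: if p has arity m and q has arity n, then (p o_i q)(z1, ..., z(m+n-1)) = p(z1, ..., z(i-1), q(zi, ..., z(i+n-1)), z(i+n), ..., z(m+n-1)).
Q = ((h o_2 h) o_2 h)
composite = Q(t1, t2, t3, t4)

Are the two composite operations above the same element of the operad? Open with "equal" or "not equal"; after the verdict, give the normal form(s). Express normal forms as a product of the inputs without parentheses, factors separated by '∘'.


equal; the common form is t1 ∘ t2 ∘ t3 ∘ t4

The first expression, normalized: t1 ∘ t2 ∘ t3 ∘ t4
The second expression, normalized: t1 ∘ t2 ∘ t3 ∘ t4
The normal forms match — equal.


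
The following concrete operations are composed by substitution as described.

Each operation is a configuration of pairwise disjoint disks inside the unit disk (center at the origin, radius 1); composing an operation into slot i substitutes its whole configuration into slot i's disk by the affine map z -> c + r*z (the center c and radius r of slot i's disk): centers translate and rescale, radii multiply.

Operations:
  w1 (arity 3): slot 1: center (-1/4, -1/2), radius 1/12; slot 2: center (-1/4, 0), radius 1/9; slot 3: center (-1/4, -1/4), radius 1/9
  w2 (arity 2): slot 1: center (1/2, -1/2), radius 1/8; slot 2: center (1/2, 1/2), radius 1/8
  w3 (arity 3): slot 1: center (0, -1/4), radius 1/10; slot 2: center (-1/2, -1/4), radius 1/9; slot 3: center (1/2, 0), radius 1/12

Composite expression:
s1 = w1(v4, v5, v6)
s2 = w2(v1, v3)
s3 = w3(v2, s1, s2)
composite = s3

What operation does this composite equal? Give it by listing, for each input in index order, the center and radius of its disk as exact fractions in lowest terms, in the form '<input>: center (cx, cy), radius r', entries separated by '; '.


v1: center (13/24, -1/24), radius 1/96; v2: center (0, -1/4), radius 1/10; v3: center (13/24, 1/24), radius 1/96; v4: center (-19/36, -11/36), radius 1/108; v5: center (-19/36, -1/4), radius 1/81; v6: center (-19/36, -5/18), radius 1/81

Only the slot chain above each v matters under w3; compose those maps.
input v2: composing its 1 substitution step yields center (0, -1/4), radius 1/10
input v4: composing its 2 substitution steps yields center (-19/36, -11/36), radius 1/108
input v5: composing its 2 substitution steps yields center (-19/36, -1/4), radius 1/81
input v6: composing its 2 substitution steps yields center (-19/36, -5/18), radius 1/81
input v1: composing its 2 substitution steps yields center (13/24, -1/24), radius 1/96
input v3: composing its 2 substitution steps yields center (13/24, 1/24), radius 1/96


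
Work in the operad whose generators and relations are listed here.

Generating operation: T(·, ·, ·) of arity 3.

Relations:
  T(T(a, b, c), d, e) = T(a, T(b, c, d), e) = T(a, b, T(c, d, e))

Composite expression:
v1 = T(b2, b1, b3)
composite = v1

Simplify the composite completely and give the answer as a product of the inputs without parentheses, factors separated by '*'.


b2 * b1 * b3

The T-tree's shape is irrelevant; the b-reading-order decides.
T(b2, b1, b3) linearizes to b2 * b1 * b3


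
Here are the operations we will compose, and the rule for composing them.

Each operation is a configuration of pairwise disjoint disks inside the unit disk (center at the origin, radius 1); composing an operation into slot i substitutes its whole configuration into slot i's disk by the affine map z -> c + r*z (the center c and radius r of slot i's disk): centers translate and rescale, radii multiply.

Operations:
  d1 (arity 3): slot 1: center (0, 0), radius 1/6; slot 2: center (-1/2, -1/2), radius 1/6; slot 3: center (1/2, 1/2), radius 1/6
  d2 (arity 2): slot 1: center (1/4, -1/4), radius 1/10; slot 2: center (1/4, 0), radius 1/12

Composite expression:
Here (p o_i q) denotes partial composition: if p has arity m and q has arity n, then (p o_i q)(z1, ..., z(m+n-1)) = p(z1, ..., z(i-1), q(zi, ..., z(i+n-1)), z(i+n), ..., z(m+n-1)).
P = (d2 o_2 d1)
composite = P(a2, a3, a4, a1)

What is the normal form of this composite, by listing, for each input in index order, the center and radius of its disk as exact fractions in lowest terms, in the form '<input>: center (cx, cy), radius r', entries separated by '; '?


a1: center (7/24, 1/24), radius 1/72; a2: center (1/4, -1/4), radius 1/10; a3: center (1/4, 0), radius 1/72; a4: center (5/24, -1/24), radius 1/72

Below d2, radii multiply path by path; the a-disk centers shift.
a2 passes through 1 substitution, ending at center (1/4, -1/4), radius 1/10
a3 passes through 2 substitutions, ending at center (1/4, 0), radius 1/72
a4 passes through 2 substitutions, ending at center (5/24, -1/24), radius 1/72
a1 passes through 2 substitutions, ending at center (7/24, 1/24), radius 1/72


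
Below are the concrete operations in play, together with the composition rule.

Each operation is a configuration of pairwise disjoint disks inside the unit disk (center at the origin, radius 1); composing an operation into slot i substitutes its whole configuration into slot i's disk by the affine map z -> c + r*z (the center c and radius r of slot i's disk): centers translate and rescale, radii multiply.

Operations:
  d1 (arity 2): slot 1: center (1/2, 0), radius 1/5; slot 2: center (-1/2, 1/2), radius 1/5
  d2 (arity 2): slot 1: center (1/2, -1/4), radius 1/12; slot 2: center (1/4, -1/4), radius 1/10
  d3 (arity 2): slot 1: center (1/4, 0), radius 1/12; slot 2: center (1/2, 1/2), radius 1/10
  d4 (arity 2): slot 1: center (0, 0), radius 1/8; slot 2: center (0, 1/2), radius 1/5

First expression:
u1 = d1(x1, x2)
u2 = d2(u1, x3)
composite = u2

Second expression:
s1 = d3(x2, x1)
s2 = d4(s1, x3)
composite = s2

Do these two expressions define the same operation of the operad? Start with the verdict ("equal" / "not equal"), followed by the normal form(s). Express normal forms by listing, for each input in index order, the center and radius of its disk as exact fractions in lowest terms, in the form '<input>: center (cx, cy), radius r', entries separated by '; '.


not equal: they reduce to x1: center (13/24, -1/4), radius 1/60; x2: center (11/24, -5/24), radius 1/60; x3: center (1/4, -1/4), radius 1/10 and x1: center (1/16, 1/16), radius 1/80; x2: center (1/32, 0), radius 1/96; x3: center (0, 1/2), radius 1/5

Reducing the first expression gives x1: center (13/24, -1/4), radius 1/60; x2: center (11/24, -5/24), radius 1/60; x3: center (1/4, -1/4), radius 1/10
Reducing the second expression gives x1: center (1/16, 1/16), radius 1/80; x2: center (1/32, 0), radius 1/96; x3: center (0, 1/2), radius 1/5
The normal forms differ: not equal.


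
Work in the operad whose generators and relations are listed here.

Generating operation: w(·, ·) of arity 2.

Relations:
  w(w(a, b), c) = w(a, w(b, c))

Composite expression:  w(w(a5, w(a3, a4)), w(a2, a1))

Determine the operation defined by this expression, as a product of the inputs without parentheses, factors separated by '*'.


The w-tree's shape is irrelevant; the a-reading-order decides.
w(a3, a4) collapses to a3 * a4
w(a5, w(a3, a4)) collapses to a5 * a3 * a4
w(a2, a1) collapses to a2 * a1
w(w(a5, w(a3, a4)), w(a2, a1)) collapses to a5 * a3 * a4 * a2 * a1

a5 * a3 * a4 * a2 * a1


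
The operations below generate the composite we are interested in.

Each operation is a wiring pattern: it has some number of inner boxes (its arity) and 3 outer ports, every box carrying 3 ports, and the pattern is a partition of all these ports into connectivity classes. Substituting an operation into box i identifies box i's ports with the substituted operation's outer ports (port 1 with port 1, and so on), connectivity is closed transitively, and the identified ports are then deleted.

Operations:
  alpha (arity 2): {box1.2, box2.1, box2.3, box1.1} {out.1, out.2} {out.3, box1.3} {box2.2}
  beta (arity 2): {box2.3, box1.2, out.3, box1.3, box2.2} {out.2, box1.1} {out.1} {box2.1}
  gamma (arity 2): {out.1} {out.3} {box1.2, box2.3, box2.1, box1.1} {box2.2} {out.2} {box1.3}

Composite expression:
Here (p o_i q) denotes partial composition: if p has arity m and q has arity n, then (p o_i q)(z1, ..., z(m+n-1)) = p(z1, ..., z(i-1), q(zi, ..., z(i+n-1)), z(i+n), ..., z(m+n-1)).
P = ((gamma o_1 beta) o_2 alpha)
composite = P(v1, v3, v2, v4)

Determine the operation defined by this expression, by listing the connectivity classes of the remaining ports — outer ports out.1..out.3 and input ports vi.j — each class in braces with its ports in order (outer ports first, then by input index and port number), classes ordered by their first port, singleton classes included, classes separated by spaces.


{out.1} {out.2} {out.3} {v1.1, v4.1, v4.3} {v1.2, v1.3, v3.3} {v2.1, v2.3, v3.1, v3.2} {v2.2} {v4.2}


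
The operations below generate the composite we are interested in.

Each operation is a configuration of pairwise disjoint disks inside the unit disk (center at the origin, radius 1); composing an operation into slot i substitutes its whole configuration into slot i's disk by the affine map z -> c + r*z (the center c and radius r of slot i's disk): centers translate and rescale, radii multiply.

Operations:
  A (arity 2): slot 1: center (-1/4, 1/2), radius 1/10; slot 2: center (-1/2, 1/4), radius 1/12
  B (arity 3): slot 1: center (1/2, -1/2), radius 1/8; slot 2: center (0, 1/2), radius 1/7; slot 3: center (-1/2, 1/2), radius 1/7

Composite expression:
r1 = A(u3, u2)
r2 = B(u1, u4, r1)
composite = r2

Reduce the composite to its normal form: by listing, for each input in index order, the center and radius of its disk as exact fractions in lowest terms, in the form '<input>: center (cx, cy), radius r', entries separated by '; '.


u1: center (1/2, -1/2), radius 1/8; u2: center (-4/7, 15/28), radius 1/84; u3: center (-15/28, 4/7), radius 1/70; u4: center (0, 1/2), radius 1/7

Below B, radii multiply path by path; the u-disk centers shift.
u1: after 1 affine step, its disk has center (1/2, -1/2), radius 1/8
u4: after 1 affine step, its disk has center (0, 1/2), radius 1/7
u3: after 2 affine steps, its disk has center (-15/28, 4/7), radius 1/70
u2: after 2 affine steps, its disk has center (-4/7, 15/28), radius 1/84


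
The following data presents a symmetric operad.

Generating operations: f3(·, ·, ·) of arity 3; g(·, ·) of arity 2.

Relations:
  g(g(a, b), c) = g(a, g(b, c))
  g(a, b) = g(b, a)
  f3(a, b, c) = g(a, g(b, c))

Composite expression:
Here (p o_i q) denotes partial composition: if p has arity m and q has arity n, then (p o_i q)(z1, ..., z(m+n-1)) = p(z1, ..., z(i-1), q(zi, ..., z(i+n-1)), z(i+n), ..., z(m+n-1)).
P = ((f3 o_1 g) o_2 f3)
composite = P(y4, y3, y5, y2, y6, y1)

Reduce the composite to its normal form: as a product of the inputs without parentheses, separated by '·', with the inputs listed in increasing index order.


Any arrangement under f3 is one operation, so sort the y-inputs.
f3(y3, y5, y2) reduces to y3 · y5 · y2
g(y4, f3(y3, y5, y2)) reduces to y4 · y3 · y5 · y2
f3(g(y4, f3(y3, y5, y2)), y6, y1) reduces to y4 · y3 · y5 · y2 · y6 · y1
rearranged into index order: y1 · y2 · y3 · y4 · y5 · y6

y1 · y2 · y3 · y4 · y5 · y6


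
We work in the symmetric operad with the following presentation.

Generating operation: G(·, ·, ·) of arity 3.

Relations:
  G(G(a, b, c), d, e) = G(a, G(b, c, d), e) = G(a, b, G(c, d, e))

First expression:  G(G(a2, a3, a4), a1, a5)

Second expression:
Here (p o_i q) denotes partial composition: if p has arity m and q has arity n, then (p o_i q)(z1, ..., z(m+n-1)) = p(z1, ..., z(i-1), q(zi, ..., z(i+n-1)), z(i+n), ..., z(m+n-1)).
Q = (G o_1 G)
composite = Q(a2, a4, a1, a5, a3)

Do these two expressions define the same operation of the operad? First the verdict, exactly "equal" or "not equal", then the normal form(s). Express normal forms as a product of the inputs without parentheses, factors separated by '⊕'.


The first expression reduces to a2 ⊕ a3 ⊕ a4 ⊕ a1 ⊕ a5
The second expression reduces to a2 ⊕ a4 ⊕ a1 ⊕ a5 ⊕ a3
The forms do not match — not equal.

not equal; the first gives a2 ⊕ a3 ⊕ a4 ⊕ a1 ⊕ a5 and the second a2 ⊕ a4 ⊕ a1 ⊕ a5 ⊕ a3


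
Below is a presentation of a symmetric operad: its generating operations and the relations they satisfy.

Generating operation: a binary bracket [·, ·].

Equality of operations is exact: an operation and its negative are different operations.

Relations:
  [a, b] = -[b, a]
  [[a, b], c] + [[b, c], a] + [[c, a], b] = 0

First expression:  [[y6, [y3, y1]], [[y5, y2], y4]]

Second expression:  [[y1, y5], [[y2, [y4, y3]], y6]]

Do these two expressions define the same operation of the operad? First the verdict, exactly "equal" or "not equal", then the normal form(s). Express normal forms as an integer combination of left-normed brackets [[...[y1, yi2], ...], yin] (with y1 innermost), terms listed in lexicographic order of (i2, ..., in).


The first composite normalizes to -[[[[[y1, y3], y6], y2], y5], y4] + [[[[[y1, y3], y6], y4], y2], y5] - [[[[[y1, y3], y6], y4], y5], y2] + [[[[[y1, y3], y6], y5], y2], y4]
The second composite normalizes to -[[[[[y1, y5], y2], y3], y4], y6] + [[[[[y1, y5], y2], y4], y3], y6] + [[[[[y1, y5], y3], y4], y2], y6] - [[[[[y1, y5], y4], y3], y2], y6] + [[[[[y1, y5], y6], y2], y3], y4] - [[[[[y1, y5], y6], y2], y4], y3] - [[[[[y1, y5], y6], y3], y4], y2] + [[[[[y1, y5], y6], y4], y3], y2]
Different reductions; not equal.

not equal; first: -[[[[[y1, y3], y6], y2], y5], y4] + [[[[[y1, y3], y6], y4], y2], y5] - [[[[[y1, y3], y6], y4], y5], y2] + [[[[[y1, y3], y6], y5], y2], y4]; second: -[[[[[y1, y5], y2], y3], y4], y6] + [[[[[y1, y5], y2], y4], y3], y6] + [[[[[y1, y5], y3], y4], y2], y6] - [[[[[y1, y5], y4], y3], y2], y6] + [[[[[y1, y5], y6], y2], y3], y4] - [[[[[y1, y5], y6], y2], y4], y3] - [[[[[y1, y5], y6], y3], y4], y2] + [[[[[y1, y5], y6], y4], y3], y2]


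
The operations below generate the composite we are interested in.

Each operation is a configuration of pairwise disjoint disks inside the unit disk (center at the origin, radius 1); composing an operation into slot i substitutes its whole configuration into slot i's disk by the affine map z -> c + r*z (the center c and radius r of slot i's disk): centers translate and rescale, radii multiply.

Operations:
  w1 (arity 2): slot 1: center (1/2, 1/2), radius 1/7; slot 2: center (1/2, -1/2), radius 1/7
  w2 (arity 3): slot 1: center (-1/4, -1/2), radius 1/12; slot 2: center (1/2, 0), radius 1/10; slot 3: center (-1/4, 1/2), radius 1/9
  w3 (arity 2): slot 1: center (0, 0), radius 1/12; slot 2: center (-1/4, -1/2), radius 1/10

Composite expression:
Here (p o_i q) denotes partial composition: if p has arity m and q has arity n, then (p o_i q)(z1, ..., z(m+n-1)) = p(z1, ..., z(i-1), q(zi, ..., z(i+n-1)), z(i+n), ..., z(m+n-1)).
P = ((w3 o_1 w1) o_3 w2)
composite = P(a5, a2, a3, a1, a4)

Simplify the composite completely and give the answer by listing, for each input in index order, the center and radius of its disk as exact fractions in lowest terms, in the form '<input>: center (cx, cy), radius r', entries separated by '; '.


a1: center (-1/5, -1/2), radius 1/100; a2: center (1/24, -1/24), radius 1/84; a3: center (-11/40, -11/20), radius 1/120; a4: center (-11/40, -9/20), radius 1/90; a5: center (1/24, 1/24), radius 1/84

Each a-disk chains the slot maps above it in w3; radii multiply.
input a5: composing its 2 substitution steps yields center (1/24, 1/24), radius 1/84
input a2: composing its 2 substitution steps yields center (1/24, -1/24), radius 1/84
input a3: composing its 2 substitution steps yields center (-11/40, -11/20), radius 1/120
input a1: composing its 2 substitution steps yields center (-1/5, -1/2), radius 1/100
input a4: composing its 2 substitution steps yields center (-11/40, -9/20), radius 1/90


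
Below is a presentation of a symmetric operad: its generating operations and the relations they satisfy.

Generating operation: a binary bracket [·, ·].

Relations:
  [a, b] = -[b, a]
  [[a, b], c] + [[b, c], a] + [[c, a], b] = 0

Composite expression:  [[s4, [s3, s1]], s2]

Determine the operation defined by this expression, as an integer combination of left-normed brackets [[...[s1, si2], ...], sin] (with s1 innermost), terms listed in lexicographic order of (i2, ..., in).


[[[s1, s3], s4], s2]


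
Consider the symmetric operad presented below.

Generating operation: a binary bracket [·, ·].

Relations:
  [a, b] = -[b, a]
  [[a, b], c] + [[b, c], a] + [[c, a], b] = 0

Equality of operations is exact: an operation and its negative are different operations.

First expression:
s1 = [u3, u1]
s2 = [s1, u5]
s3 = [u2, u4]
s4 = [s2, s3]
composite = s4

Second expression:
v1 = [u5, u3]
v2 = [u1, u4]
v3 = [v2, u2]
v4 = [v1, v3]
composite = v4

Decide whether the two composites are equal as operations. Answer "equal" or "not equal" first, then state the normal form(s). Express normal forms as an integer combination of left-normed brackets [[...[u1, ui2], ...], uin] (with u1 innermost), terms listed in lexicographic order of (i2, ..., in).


not equal: they reduce to -[[[[u1, u3], u5], u2], u4] + [[[[u1, u3], u5], u4], u2] and [[[[u1, u4], u2], u3], u5] - [[[[u1, u4], u2], u5], u3]


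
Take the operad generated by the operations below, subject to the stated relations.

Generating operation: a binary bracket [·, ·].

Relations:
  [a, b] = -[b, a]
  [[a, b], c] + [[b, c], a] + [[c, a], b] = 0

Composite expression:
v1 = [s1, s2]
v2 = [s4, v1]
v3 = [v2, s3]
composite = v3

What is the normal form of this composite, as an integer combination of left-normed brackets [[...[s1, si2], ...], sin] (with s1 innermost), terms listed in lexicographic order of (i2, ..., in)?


-[[[s1, s2], s4], s3]

In the tensor algebra, words opening s1 carry the s1-anchored form.
Composite bracket: [[s4, [s1, s2]], s3]
Under [a, b] = ab - ba we get 8 signed associative words (2^3 = 8).
Only words starting with s1 matter:
  sign of s1s2s4s3 is -1, so it contributes -[[[s1, s2], s4], s3]


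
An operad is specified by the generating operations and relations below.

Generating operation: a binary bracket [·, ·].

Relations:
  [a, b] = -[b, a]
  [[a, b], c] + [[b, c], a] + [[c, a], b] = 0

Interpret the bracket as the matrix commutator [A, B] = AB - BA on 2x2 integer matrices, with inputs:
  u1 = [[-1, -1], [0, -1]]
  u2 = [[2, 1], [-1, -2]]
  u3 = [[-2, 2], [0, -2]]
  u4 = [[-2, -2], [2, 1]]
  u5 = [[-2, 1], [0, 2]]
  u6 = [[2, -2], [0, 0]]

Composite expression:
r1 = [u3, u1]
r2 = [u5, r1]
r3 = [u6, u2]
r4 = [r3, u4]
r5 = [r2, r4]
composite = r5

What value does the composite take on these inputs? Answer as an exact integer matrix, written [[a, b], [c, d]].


[[0, 0], [0, 0]]

[u3, u1] = [[0, 0], [0, 0]]
[u5, [u3, u1]] = [[0, 0], [0, 0]]
[u6, u2] = [[2, 10], [2, -2]]
[[u6, u2], u4] = [[24, 22], [-14, -24]]
[[u5, [u3, u1]], [[u6, u2], u4]] = [[0, 0], [0, 0]]


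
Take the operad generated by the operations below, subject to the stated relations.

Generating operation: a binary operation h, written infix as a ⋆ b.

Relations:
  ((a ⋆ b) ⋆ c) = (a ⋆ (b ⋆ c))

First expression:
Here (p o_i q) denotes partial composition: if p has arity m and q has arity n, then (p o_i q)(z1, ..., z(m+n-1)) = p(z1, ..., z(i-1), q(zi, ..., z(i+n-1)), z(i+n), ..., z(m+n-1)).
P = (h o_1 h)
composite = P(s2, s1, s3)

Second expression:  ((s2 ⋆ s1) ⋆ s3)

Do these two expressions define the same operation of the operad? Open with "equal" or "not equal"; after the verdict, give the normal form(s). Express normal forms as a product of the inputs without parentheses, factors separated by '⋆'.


equal; both compose to s2 ⋆ s1 ⋆ s3

Reducing the first expression gives s2 ⋆ s1 ⋆ s3
Reducing the second expression gives s2 ⋆ s1 ⋆ s3
Identical normal forms: equal.


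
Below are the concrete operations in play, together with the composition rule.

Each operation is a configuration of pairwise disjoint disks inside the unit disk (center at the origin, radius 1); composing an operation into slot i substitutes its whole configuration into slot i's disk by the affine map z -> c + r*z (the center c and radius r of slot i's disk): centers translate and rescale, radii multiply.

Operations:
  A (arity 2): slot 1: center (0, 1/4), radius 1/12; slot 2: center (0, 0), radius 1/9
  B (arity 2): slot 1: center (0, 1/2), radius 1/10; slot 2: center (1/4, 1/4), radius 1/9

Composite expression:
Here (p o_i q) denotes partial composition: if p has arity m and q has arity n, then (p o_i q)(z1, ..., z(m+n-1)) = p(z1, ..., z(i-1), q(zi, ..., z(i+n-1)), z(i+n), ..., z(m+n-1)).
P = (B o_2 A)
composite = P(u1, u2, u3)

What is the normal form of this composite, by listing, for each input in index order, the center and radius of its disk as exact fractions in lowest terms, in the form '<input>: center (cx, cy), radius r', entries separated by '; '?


u1: center (0, 1/2), radius 1/10; u2: center (1/4, 5/18), radius 1/108; u3: center (1/4, 1/4), radius 1/81

Follow each u-input down from B: c' goes to c + r*c', radius to r*r'.
input u1: applying the 1 nested substitution gives center (0, 1/2), radius 1/10
input u2: applying the 2 nested substitutions gives center (1/4, 5/18), radius 1/108
input u3: applying the 2 nested substitutions gives center (1/4, 1/4), radius 1/81


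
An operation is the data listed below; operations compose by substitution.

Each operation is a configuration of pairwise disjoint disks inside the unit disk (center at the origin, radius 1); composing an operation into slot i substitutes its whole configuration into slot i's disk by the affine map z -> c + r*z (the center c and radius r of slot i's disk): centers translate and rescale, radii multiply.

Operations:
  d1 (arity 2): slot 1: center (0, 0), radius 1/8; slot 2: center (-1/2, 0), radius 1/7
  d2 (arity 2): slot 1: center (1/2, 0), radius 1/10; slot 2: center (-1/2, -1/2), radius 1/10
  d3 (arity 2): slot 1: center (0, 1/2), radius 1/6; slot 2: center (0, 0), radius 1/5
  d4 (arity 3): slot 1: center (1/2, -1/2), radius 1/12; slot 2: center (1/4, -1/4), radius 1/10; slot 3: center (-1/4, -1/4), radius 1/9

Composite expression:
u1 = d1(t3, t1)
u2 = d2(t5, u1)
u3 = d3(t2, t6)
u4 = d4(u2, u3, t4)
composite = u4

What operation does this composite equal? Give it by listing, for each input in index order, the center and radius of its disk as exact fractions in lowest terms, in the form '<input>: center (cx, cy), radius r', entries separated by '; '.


t1: center (109/240, -13/24), radius 1/840; t2: center (1/4, -1/5), radius 1/60; t3: center (11/24, -13/24), radius 1/960; t4: center (-1/4, -1/4), radius 1/9; t5: center (13/24, -1/2), radius 1/120; t6: center (1/4, -1/4), radius 1/50

Only the slot chain above each t matters under d4; compose those maps.
t5 passes through 2 substitutions, ending at center (13/24, -1/2), radius 1/120
t3 passes through 3 substitutions, ending at center (11/24, -13/24), radius 1/960
t1 passes through 3 substitutions, ending at center (109/240, -13/24), radius 1/840
t2 passes through 2 substitutions, ending at center (1/4, -1/5), radius 1/60
t6 passes through 2 substitutions, ending at center (1/4, -1/4), radius 1/50
t4 passes through 1 substitution, ending at center (-1/4, -1/4), radius 1/9


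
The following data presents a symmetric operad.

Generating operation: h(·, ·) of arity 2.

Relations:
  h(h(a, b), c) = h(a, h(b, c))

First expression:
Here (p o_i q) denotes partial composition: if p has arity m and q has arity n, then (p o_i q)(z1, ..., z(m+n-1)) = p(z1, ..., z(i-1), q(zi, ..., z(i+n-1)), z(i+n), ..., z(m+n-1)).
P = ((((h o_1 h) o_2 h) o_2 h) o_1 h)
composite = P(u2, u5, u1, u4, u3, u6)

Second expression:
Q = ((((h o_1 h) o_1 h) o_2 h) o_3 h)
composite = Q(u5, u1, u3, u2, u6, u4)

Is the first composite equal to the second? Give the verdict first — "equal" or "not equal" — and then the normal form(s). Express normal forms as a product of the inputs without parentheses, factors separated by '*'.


not equal; the first gives u2 * u5 * u1 * u4 * u3 * u6 and the second u5 * u1 * u3 * u2 * u6 * u4

In normal form, the first expression is u2 * u5 * u1 * u4 * u3 * u6
In normal form, the second expression is u5 * u1 * u3 * u2 * u6 * u4
They disagree, so not equal.


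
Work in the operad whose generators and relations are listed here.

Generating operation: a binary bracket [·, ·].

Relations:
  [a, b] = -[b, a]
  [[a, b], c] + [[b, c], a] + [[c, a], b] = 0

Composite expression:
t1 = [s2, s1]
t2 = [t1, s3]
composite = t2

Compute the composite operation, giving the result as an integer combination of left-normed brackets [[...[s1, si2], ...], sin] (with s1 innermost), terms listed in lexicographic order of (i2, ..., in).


-[[s1, s2], s3]

Antisymmetry and Jacobi reduce to s1-anchored left-normed brackets.
Composite bracket: [[s2, s1], s3]
Applying ab - ba throughout gives 4 signed words (2^2 = 4).
Only words starting with s1 matter:
  word s1s2s3 has sign -1, contributing -[[s1, s2], s3]


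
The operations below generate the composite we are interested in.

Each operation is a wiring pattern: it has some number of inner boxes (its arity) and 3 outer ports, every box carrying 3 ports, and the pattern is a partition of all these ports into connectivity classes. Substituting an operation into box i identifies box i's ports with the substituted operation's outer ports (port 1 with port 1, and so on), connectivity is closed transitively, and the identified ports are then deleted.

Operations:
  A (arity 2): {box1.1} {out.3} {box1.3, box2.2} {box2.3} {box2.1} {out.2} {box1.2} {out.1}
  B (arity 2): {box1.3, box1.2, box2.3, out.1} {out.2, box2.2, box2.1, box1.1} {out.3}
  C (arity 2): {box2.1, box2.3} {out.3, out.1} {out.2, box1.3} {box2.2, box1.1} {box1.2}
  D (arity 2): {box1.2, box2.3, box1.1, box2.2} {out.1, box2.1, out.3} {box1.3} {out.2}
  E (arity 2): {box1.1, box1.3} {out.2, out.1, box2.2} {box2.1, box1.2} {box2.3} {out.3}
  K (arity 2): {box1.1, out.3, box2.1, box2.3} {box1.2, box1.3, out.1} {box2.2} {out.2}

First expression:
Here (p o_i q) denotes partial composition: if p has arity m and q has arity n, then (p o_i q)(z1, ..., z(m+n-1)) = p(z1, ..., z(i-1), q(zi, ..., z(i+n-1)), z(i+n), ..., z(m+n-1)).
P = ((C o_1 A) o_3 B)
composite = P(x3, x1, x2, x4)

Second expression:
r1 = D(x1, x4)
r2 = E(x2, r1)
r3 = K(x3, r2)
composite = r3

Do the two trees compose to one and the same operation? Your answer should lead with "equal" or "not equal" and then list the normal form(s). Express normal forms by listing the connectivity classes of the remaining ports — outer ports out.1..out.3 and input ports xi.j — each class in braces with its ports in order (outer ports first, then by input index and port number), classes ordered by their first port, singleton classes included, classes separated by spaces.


not equal — first {out.1, out.3} {out.2} {x1.1} {x1.2, x3.3} {x1.3} {x2.1, x4.1, x4.2} {x2.2, x2.3, x4.3} {x3.1} {x3.2}, second {out.1, x3.2, x3.3} {out.2} {out.3, x3.1} {x1.1, x1.2, x4.2, x4.3} {x1.3} {x2.1, x2.3} {x2.2, x4.1}

The first expression reduces to {out.1, out.3} {out.2} {x1.1} {x1.2, x3.3} {x1.3} {x2.1, x4.1, x4.2} {x2.2, x2.3, x4.3} {x3.1} {x3.2}
The second expression reduces to {out.1, x3.2, x3.3} {out.2} {out.3, x3.1} {x1.1, x1.2, x4.2, x4.3} {x1.3} {x2.1, x2.3} {x2.2, x4.1}
No match — not equal.


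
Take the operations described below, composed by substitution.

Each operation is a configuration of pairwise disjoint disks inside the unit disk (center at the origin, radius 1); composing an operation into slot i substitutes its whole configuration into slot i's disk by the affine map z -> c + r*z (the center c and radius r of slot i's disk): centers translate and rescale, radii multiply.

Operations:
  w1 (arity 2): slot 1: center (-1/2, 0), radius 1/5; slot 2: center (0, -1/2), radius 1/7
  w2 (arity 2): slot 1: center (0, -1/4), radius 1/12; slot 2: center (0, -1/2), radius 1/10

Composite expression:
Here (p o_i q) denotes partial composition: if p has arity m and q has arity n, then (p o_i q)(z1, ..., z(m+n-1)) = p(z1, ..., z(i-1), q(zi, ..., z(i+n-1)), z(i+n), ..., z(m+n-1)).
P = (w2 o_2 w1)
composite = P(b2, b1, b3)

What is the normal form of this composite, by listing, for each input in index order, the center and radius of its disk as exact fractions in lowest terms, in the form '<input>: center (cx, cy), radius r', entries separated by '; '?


b1: center (-1/20, -1/2), radius 1/50; b2: center (0, -1/4), radius 1/12; b3: center (0, -11/20), radius 1/70

Only the slot chain above each b matters under w2; compose those maps.
tracing b2 down its 1-map path: center (0, -1/4), radius 1/12
tracing b1 down its 2-map path: center (-1/20, -1/2), radius 1/50
tracing b3 down its 2-map path: center (0, -11/20), radius 1/70


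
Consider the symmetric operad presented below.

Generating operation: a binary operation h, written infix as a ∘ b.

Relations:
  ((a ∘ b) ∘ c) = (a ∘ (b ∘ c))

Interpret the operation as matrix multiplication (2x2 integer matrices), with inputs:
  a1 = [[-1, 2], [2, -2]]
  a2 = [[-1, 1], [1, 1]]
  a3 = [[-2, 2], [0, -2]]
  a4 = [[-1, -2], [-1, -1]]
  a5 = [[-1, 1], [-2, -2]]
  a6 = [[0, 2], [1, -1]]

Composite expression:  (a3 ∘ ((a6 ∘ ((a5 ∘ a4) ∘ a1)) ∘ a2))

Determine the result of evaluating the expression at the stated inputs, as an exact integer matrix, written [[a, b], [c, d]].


[[64, -24], [-16, 8]]


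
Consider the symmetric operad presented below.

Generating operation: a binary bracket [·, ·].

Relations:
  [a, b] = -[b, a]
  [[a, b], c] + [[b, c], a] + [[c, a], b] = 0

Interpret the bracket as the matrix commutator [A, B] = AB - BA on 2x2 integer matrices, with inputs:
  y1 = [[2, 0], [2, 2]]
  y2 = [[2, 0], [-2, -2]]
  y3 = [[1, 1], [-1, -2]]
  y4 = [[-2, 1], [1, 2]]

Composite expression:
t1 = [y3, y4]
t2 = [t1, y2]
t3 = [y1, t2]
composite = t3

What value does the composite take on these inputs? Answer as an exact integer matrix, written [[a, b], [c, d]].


[[56, 0], [-56, -56]]


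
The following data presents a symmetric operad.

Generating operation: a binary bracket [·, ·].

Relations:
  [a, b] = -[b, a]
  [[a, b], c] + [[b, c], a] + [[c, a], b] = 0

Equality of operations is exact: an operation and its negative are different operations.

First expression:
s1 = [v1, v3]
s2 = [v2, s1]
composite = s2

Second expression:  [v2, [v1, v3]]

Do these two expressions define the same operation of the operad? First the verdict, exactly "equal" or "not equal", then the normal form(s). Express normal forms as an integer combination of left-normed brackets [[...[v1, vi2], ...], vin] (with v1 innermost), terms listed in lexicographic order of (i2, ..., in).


equal — both sides give -[[v1, v3], v2]


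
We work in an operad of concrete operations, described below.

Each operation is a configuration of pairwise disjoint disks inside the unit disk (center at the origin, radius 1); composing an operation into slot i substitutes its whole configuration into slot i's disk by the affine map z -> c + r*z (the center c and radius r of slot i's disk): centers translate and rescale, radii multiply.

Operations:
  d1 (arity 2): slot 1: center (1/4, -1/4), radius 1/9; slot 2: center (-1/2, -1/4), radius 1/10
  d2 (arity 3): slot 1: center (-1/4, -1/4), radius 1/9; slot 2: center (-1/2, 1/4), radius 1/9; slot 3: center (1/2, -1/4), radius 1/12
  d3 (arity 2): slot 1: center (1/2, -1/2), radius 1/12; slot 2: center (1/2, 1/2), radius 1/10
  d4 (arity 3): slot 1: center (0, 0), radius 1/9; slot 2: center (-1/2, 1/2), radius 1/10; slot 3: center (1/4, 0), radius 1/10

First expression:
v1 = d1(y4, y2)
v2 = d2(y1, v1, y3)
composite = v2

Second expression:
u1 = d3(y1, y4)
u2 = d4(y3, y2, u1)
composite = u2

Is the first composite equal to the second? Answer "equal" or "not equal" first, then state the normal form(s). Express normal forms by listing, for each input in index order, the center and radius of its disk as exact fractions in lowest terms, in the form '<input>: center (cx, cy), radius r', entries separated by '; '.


not equal; first: y1: center (-1/4, -1/4), radius 1/9; y2: center (-5/9, 2/9), radius 1/90; y3: center (1/2, -1/4), radius 1/12; y4: center (-17/36, 2/9), radius 1/81; second: y1: center (3/10, -1/20), radius 1/120; y2: center (-1/2, 1/2), radius 1/10; y3: center (0, 0), radius 1/9; y4: center (3/10, 1/20), radius 1/100


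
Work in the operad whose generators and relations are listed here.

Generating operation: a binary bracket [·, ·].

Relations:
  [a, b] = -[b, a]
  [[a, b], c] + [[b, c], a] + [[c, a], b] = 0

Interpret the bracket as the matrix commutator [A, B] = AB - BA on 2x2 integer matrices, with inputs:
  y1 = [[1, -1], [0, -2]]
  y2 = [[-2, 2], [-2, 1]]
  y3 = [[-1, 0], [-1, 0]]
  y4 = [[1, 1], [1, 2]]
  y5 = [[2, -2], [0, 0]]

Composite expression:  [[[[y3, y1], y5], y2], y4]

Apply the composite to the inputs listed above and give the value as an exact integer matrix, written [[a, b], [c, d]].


[y3, y1] = [[-1, 1], [-3, 1]]
[[y3, y1], y5] = [[-6, 2], [-6, 6]]
[[[y3, y1], y5], y2] = [[8, -18], [-6, -8]]
[[[[y3, y1], y5], y2], y4] = [[-12, -2], [-10, 12]]

[[-12, -2], [-10, 12]]


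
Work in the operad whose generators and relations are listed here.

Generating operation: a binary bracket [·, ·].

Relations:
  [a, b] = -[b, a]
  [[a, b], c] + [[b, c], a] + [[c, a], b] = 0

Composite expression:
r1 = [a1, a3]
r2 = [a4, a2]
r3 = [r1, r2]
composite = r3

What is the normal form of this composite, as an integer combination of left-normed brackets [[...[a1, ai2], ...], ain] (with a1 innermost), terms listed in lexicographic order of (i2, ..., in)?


-[[[a1, a3], a2], a4] + [[[a1, a3], a4], a2]

A multilinear Lie element is pinned by a1-initial words (a1 innermost).
Composite bracket: [[a1, a3], [a4, a2]]
Each bracket splits as ab - ba, giving 8 signed words (2^3 = 8).
Only words starting with a1 matter:
  a1a3a2a4 (sign -1) contributes -[[[a1, a3], a2], a4]
  a1a3a4a2 (sign +1) contributes +[[[a1, a3], a4], a2]


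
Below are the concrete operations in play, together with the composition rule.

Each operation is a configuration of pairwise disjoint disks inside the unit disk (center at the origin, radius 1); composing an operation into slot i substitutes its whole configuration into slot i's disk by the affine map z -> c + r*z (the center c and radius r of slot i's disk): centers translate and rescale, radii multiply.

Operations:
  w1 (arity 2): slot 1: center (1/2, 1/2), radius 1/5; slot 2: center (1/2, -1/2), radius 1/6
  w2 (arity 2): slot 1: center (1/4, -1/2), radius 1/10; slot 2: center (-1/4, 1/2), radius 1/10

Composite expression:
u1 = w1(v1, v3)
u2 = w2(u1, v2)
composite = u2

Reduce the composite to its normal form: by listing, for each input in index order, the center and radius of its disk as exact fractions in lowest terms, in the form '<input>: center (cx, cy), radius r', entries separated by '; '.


v1: center (3/10, -9/20), radius 1/50; v2: center (-1/4, 1/2), radius 1/10; v3: center (3/10, -11/20), radius 1/60

Follow each v-input down from w2: c' goes to c + r*c', radius to r*r'.
input v1: composing its 2 substitution steps yields center (3/10, -9/20), radius 1/50
input v3: composing its 2 substitution steps yields center (3/10, -11/20), radius 1/60
input v2: composing its 1 substitution step yields center (-1/4, 1/2), radius 1/10


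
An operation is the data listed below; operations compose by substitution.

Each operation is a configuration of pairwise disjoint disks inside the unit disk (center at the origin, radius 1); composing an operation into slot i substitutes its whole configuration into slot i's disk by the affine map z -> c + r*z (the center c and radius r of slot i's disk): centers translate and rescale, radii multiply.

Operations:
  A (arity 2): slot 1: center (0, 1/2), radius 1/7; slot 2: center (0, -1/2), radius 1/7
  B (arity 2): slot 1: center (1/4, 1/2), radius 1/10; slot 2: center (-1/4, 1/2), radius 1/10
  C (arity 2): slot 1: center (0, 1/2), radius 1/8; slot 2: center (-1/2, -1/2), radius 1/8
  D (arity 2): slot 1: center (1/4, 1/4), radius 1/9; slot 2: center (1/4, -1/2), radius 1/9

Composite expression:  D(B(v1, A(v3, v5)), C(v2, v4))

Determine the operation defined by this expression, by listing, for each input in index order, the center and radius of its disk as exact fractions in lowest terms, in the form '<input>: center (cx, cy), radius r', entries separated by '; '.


v1: center (5/18, 11/36), radius 1/90; v2: center (1/4, -4/9), radius 1/72; v3: center (2/9, 14/45), radius 1/630; v4: center (7/36, -5/9), radius 1/72; v5: center (2/9, 3/10), radius 1/630

Below D, radii multiply path by path; the v-disk centers shift.
v1 passes through 2 substitutions, ending at center (5/18, 11/36), radius 1/90
v3 passes through 3 substitutions, ending at center (2/9, 14/45), radius 1/630
v5 passes through 3 substitutions, ending at center (2/9, 3/10), radius 1/630
v2 passes through 2 substitutions, ending at center (1/4, -4/9), radius 1/72
v4 passes through 2 substitutions, ending at center (7/36, -5/9), radius 1/72


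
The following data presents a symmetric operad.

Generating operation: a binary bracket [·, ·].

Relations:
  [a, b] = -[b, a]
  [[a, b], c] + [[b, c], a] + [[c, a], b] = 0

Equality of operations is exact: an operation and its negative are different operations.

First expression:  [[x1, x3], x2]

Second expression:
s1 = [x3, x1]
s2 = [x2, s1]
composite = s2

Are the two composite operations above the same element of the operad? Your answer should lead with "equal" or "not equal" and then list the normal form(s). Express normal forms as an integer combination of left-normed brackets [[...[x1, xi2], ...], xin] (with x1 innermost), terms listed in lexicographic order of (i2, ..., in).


The first expression, normalized: [[x1, x3], x2]
The second expression, normalized: [[x1, x3], x2]
The forms coincide; equal.

equal; the common form is [[x1, x3], x2]


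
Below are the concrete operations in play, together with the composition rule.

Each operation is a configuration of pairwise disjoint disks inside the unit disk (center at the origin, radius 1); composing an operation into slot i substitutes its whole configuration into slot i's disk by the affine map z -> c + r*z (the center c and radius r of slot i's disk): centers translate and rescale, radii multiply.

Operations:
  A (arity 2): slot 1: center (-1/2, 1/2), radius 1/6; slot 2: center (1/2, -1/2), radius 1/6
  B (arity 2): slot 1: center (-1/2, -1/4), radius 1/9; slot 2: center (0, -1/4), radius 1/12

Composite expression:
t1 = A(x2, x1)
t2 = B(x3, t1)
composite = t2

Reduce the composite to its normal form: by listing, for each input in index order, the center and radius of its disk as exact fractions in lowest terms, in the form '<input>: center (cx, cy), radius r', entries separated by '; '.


Below B, radii multiply path by path; the x-disk centers shift.
for x3, the 1-step affine chain lands on center (-1/2, -1/4), radius 1/9
for x2, the 2-step affine chain lands on center (-1/24, -5/24), radius 1/72
for x1, the 2-step affine chain lands on center (1/24, -7/24), radius 1/72

x1: center (1/24, -7/24), radius 1/72; x2: center (-1/24, -5/24), radius 1/72; x3: center (-1/2, -1/4), radius 1/9


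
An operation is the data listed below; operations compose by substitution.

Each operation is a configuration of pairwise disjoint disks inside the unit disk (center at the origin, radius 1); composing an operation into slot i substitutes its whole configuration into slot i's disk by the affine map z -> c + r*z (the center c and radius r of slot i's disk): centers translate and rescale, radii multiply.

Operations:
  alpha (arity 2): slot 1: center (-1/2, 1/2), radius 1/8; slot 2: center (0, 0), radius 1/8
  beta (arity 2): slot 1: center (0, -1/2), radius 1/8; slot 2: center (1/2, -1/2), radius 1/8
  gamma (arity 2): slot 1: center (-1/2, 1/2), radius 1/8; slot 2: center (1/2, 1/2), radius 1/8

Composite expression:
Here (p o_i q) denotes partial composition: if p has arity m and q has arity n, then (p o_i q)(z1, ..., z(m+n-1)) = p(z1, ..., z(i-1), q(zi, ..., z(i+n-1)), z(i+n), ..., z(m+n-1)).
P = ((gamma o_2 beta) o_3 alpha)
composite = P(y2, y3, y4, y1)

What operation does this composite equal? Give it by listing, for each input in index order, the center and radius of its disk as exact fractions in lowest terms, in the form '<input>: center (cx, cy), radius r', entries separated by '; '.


y1: center (9/16, 7/16), radius 1/512; y2: center (-1/2, 1/2), radius 1/8; y3: center (1/2, 7/16), radius 1/64; y4: center (71/128, 57/128), radius 1/512
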